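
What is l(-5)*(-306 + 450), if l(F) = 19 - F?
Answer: 3456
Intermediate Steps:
l(-5)*(-306 + 450) = (19 - 1*(-5))*(-306 + 450) = (19 + 5)*144 = 24*144 = 3456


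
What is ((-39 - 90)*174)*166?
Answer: -3726036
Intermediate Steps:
((-39 - 90)*174)*166 = -129*174*166 = -22446*166 = -3726036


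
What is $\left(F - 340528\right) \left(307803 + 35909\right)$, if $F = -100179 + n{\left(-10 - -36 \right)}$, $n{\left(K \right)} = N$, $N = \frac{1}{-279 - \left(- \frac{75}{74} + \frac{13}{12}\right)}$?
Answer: $- \frac{18768972121776416}{123907} \approx -1.5148 \cdot 10^{11}$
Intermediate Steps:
$N = - \frac{444}{123907}$ ($N = \frac{1}{-279 - \frac{31}{444}} = \frac{1}{- \frac{123907}{444}} = - \frac{444}{123907} \approx -0.0035833$)
$n{\left(K \right)} = - \frac{444}{123907}$
$F = - \frac{12412879797}{123907}$ ($F = -100179 - \frac{444}{123907} = - \frac{12412879797}{123907} \approx -1.0018 \cdot 10^{5}$)
$\left(F - 340528\right) \left(307803 + 35909\right) = \left(- \frac{12412879797}{123907} - 340528\right) \left(307803 + 35909\right) = \left(- \frac{54606682693}{123907}\right) 343712 = - \frac{18768972121776416}{123907}$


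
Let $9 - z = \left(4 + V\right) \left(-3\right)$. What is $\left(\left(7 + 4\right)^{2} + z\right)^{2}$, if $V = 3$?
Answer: $22801$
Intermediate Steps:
$z = 30$ ($z = 9 - \left(4 + 3\right) \left(-3\right) = 9 - 7 \left(-3\right) = 9 - -21 = 9 + 21 = 30$)
$\left(\left(7 + 4\right)^{2} + z\right)^{2} = \left(\left(7 + 4\right)^{2} + 30\right)^{2} = \left(11^{2} + 30\right)^{2} = \left(121 + 30\right)^{2} = 151^{2} = 22801$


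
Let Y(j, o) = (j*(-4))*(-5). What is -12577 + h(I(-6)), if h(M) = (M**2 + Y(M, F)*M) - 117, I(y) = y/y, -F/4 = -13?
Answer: -12673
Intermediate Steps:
F = 52 (F = -4*(-13) = 52)
I(y) = 1
Y(j, o) = 20*j (Y(j, o) = -4*j*(-5) = 20*j)
h(M) = -117 + 21*M**2 (h(M) = (M**2 + (20*M)*M) - 117 = (M**2 + 20*M**2) - 117 = 21*M**2 - 117 = -117 + 21*M**2)
-12577 + h(I(-6)) = -12577 + (-117 + 21*1**2) = -12577 + (-117 + 21*1) = -12577 + (-117 + 21) = -12577 - 96 = -12673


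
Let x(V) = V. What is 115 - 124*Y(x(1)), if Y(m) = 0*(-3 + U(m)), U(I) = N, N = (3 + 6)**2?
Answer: 115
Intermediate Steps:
N = 81 (N = 9**2 = 81)
U(I) = 81
Y(m) = 0 (Y(m) = 0*(-3 + 81) = 0*78 = 0)
115 - 124*Y(x(1)) = 115 - 124*0 = 115 + 0 = 115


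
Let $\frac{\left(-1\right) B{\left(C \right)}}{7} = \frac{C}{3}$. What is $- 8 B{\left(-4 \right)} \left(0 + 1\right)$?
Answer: $- \frac{224}{3} \approx -74.667$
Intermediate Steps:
$B{\left(C \right)} = - \frac{7 C}{3}$ ($B{\left(C \right)} = - 7 \frac{C}{3} = - \frac{7 C}{3}$)
$- 8 B{\left(-4 \right)} \left(0 + 1\right) = - 8 \left(\left(- \frac{7}{3}\right) \left(-4\right)\right) \left(0 + 1\right) = \left(-8\right) \frac{28}{3} \cdot 1 = \left(- \frac{224}{3}\right) 1 = - \frac{224}{3}$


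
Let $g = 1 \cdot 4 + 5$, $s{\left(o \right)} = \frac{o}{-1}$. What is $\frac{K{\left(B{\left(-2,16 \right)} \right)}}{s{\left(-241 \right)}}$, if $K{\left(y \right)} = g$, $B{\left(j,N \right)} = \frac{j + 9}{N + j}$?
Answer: $\frac{9}{241} \approx 0.037344$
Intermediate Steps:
$B{\left(j,N \right)} = \frac{9 + j}{N + j}$
$s{\left(o \right)} = - o$ ($s{\left(o \right)} = o \left(-1\right) = - o$)
$g = 9$ ($g = 4 + 5 = 9$)
$K{\left(y \right)} = 9$
$\frac{K{\left(B{\left(-2,16 \right)} \right)}}{s{\left(-241 \right)}} = \frac{9}{\left(-1\right) \left(-241\right)} = \frac{9}{241}$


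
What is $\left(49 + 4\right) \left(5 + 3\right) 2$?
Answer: $848$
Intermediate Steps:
$\left(49 + 4\right) \left(5 + 3\right) 2 = 53 \cdot 8 \cdot 2 = 53 \cdot 16 = 848$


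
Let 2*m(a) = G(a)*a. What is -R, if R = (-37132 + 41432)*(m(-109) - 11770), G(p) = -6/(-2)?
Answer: 51314050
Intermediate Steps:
G(p) = 3 (G(p) = -6*(-½) = 3)
m(a) = 3*a/2 (m(a) = (3*a)/2 = 3*a/2)
R = -51314050 (R = (-37132 + 41432)*((3/2)*(-109) - 11770) = 4300*(-327/2 - 11770) = 4300*(-23867/2) = -51314050)
-R = -1*(-51314050) = 51314050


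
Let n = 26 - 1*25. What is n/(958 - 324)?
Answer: 1/634 ≈ 0.0015773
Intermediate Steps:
n = 1 (n = 26 - 25 = 1)
n/(958 - 324) = 1/(958 - 324) = 1/634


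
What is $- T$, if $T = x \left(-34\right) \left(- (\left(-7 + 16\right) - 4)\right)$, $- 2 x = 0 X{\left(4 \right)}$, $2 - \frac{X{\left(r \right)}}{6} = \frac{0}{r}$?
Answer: $0$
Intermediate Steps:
$X{\left(r \right)} = 12$ ($X{\left(r \right)} = 12 - 6 \frac{0}{r} = 12 - 0 = 12 + 0 = 12$)
$x = 0$ ($x = - \frac{0 \cdot 12}{2} = \left(- \frac{1}{2}\right) 0 = 0$)
$T = 0$ ($T = 0 \left(-34\right) \left(- (\left(-7 + 16\right) - 4)\right) = 0 \left(- (9 - 4)\right) = 0 \left(\left(-1\right) 5\right) = 0 \left(-5\right) = 0$)
$- T = \left(-1\right) 0 = 0$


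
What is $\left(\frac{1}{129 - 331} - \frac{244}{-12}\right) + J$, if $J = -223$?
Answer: $- \frac{122819}{606} \approx -202.67$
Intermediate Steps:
$\left(\frac{1}{129 - 331} - \frac{244}{-12}\right) + J = \left(\frac{1}{129 - 331} - \frac{244}{-12}\right) - 223 = \left(\frac{1}{-202} - - \frac{61}{3}\right) - 223 = \left(- \frac{1}{202} + \frac{61}{3}\right) - 223 = \frac{12319}{606} - 223 = - \frac{122819}{606}$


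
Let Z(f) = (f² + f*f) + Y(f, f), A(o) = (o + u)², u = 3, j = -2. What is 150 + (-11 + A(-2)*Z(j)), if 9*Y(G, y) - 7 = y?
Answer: 1328/9 ≈ 147.56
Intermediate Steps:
Y(G, y) = 7/9 + y/9
A(o) = (3 + o)² (A(o) = (o + 3)² = (3 + o)²)
Z(f) = 7/9 + 2*f² + f/9 (Z(f) = (f² + f*f) + (7/9 + f/9) = (f² + f²) + (7/9 + f/9) = 2*f² + (7/9 + f/9) = 7/9 + 2*f² + f/9)
150 + (-11 + A(-2)*Z(j)) = 150 + (-11 + (3 - 2)²*(7/9 + 2*(-2)² + (⅑)*(-2))) = 150 + (-11 + 1²*(7/9 + 2*4 - 2/9)) = 150 + (-11 + 1*(7/9 + 8 - 2/9)) = 150 + (-11 + 1*(77/9)) = 150 + (-11 + 77/9) = 150 - 22/9 = 1328/9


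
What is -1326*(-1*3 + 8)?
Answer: -6630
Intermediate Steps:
-1326*(-1*3 + 8) = -1326*(-3 + 8) = -1326*5 = -442*15 = -6630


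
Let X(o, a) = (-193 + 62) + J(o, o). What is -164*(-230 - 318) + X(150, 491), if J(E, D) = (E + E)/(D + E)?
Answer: 89742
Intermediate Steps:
J(E, D) = 2*E/(D + E) (J(E, D) = (2*E)/(D + E) = 2*E/(D + E))
X(o, a) = -130 (X(o, a) = (-193 + 62) + 2*o/(o + o) = -131 + 2*o/((2*o)) = -131 + 2*o*(1/(2*o)) = -131 + 1 = -130)
-164*(-230 - 318) + X(150, 491) = -164*(-230 - 318) - 130 = -164*(-548) - 130 = 89872 - 130 = 89742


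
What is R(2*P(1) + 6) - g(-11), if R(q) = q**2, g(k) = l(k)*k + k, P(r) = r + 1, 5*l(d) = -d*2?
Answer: 797/5 ≈ 159.40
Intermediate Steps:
l(d) = -2*d/5 (l(d) = (-d*2)/5 = (-2*d)/5 = -2*d/5)
P(r) = 1 + r
g(k) = k - 2*k**2/5 (g(k) = (-2*k/5)*k + k = -2*k**2/5 + k = k - 2*k**2/5)
R(2*P(1) + 6) - g(-11) = (2*(1 + 1) + 6)**2 - (-11)*(5 - 2*(-11))/5 = (2*2 + 6)**2 - (-11)*(5 + 22)/5 = (4 + 6)**2 - (-11)*27/5 = 10**2 - 1*(-297/5) = 100 + 297/5 = 797/5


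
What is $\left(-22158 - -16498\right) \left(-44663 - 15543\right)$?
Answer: $340765960$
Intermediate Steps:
$\left(-22158 - -16498\right) \left(-44663 - 15543\right) = \left(-22158 + \left(-2075 + 18573\right)\right) \left(-60206\right) = \left(-22158 + 16498\right) \left(-60206\right) = \left(-5660\right) \left(-60206\right) = 340765960$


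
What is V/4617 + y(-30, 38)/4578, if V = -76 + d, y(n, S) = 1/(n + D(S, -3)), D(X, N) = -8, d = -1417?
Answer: -4556717/14091084 ≈ -0.32338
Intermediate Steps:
y(n, S) = 1/(-8 + n) (y(n, S) = 1/(n - 8) = 1/(-8 + n))
V = -1493 (V = -76 - 1417 = -1493)
V/4617 + y(-30, 38)/4578 = -1493/4617 + 1/(-8 - 30*4578) = -1493*1/4617 + (1/4578)/(-38) = -1493/4617 - 1/38*1/4578 = -1493/4617 - 1/173964 = -4556717/14091084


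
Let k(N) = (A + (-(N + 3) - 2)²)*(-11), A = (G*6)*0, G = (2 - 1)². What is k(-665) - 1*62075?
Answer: -4853675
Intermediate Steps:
G = 1 (G = 1² = 1)
A = 0 (A = (1*6)*0 = 6*0 = 0)
k(N) = -11*(-5 - N)² (k(N) = (0 + (-(N + 3) - 2)²)*(-11) = (0 + (-(3 + N) - 2)²)*(-11) = (0 + ((-3 - N) - 2)²)*(-11) = (0 + (-5 - N)²)*(-11) = (-5 - N)²*(-11) = -11*(-5 - N)²)
k(-665) - 1*62075 = -11*(5 - 665)² - 1*62075 = -11*(-660)² - 62075 = -11*435600 - 62075 = -4791600 - 62075 = -4853675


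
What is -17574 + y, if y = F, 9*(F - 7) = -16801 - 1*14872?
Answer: -189776/9 ≈ -21086.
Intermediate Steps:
F = -31610/9 (F = 7 + (-16801 - 1*14872)/9 = 7 + (-16801 - 14872)/9 = 7 + (⅑)*(-31673) = 7 - 31673/9 = -31610/9 ≈ -3512.2)
y = -31610/9 ≈ -3512.2
-17574 + y = -17574 - 31610/9 = -189776/9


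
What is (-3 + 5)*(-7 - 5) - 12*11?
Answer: -156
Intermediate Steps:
(-3 + 5)*(-7 - 5) - 12*11 = 2*(-12) - 132 = -24 - 132 = -156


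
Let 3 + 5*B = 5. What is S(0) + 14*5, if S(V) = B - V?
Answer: 352/5 ≈ 70.400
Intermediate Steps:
B = 2/5 (B = -3/5 + (1/5)*5 = -3/5 + 1 = 2/5 ≈ 0.40000)
S(V) = 2/5 - V
S(0) + 14*5 = (2/5 - 1*0) + 14*5 = (2/5 + 0) + 70 = 2/5 + 70 = 352/5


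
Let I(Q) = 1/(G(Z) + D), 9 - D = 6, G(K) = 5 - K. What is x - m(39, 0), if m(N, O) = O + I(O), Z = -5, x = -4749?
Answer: -61738/13 ≈ -4749.1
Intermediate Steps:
D = 3 (D = 9 - 1*6 = 9 - 6 = 3)
I(Q) = 1/13 (I(Q) = 1/((5 - 1*(-5)) + 3) = 1/((5 + 5) + 3) = 1/(10 + 3) = 1/13)
m(N, O) = 1/13 + O (m(N, O) = O + 1/13 = 1/13 + O)
x - m(39, 0) = -4749 - (1/13 + 0) = -4749 - 1*1/13 = -4749 - 1/13 = -61738/13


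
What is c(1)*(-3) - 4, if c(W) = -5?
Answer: 11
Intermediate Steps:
c(1)*(-3) - 4 = -5*(-3) - 4 = 15 - 4 = 11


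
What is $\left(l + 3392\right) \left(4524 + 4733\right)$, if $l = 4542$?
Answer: $73445038$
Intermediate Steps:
$\left(l + 3392\right) \left(4524 + 4733\right) = \left(4542 + 3392\right) \left(4524 + 4733\right) = 7934 \cdot 9257 = 73445038$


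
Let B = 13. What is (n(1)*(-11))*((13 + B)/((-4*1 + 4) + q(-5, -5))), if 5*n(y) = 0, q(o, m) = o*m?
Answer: 0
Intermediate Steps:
q(o, m) = m*o
n(y) = 0 (n(y) = (1/5)*0 = 0)
(n(1)*(-11))*((13 + B)/((-4*1 + 4) + q(-5, -5))) = (0*(-11))*((13 + 13)/((-4*1 + 4) - 5*(-5))) = 0*(26/((-4 + 4) + 25)) = 0*(26/(0 + 25)) = 0*(26/25) = 0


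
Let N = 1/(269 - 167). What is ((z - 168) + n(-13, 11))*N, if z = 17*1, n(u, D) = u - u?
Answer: -151/102 ≈ -1.4804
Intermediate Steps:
n(u, D) = 0
z = 17
N = 1/102 ≈ 0.0098039
((z - 168) + n(-13, 11))*N = ((17 - 168) + 0)*(1/102) = (-151 + 0)*(1/102) = -151*1/102 = -151/102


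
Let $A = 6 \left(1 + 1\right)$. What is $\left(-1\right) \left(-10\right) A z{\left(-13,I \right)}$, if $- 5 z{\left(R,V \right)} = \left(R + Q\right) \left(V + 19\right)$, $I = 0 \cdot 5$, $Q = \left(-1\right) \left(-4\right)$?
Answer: $4104$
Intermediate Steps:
$Q = 4$
$I = 0$
$A = 12$ ($A = 6 \cdot 2 = 12$)
$z{\left(R,V \right)} = - \frac{\left(4 + R\right) \left(19 + V\right)}{5}$ ($z{\left(R,V \right)} = - \frac{\left(R + 4\right) \left(V + 19\right)}{5} = - \frac{\left(4 + R\right) \left(19 + V\right)}{5}$)
$\left(-1\right) \left(-10\right) A z{\left(-13,I \right)} = \left(-1\right) \left(-10\right) 12 \left(- \frac{76}{5} - - \frac{247}{5} - 0 - \left(- \frac{13}{5}\right) 0\right) = 10 \cdot 12 \left(- \frac{76}{5} + \frac{247}{5} + 0 + 0\right) = 120 \cdot \frac{171}{5} = 4104$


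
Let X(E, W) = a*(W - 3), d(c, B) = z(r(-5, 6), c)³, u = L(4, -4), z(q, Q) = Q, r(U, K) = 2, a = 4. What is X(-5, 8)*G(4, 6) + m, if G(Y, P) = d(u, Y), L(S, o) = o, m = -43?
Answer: -1323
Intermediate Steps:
u = -4
d(c, B) = c³
G(Y, P) = -64 (G(Y, P) = (-4)³ = -64)
X(E, W) = -12 + 4*W (X(E, W) = 4*(W - 3) = 4*(-3 + W) = -12 + 4*W)
X(-5, 8)*G(4, 6) + m = (-12 + 4*8)*(-64) - 43 = (-12 + 32)*(-64) - 43 = 20*(-64) - 43 = -1280 - 43 = -1323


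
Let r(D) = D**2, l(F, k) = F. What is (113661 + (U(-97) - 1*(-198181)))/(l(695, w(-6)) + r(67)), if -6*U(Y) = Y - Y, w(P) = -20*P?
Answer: 155921/2592 ≈ 60.155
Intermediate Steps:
U(Y) = 0 (U(Y) = -(Y - Y)/6 = -1/6*0 = 0)
(113661 + (U(-97) - 1*(-198181)))/(l(695, w(-6)) + r(67)) = (113661 + (0 - 1*(-198181)))/(695 + 67**2) = (113661 + (0 + 198181))/(695 + 4489) = (113661 + 198181)/5184 = 311842*(1/5184) = 155921/2592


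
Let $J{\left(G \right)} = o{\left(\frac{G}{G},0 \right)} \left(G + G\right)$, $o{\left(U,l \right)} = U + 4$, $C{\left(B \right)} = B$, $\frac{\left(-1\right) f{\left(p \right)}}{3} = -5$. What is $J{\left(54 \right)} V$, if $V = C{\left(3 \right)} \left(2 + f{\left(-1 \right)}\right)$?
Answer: $27540$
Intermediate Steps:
$f{\left(p \right)} = 15$ ($f{\left(p \right)} = \left(-3\right) \left(-5\right) = 15$)
$V = 51$ ($V = 3 \left(2 + 15\right) = 3 \cdot 17 = 51$)
$o{\left(U,l \right)} = 4 + U$
$J{\left(G \right)} = 10 G$ ($J{\left(G \right)} = \left(4 + \frac{G}{G}\right) \left(G + G\right) = \left(4 + 1\right) 2 G = 5 \cdot 2 G = 10 G$)
$J{\left(54 \right)} V = 10 \cdot 54 \cdot 51 = 540 \cdot 51 = 27540$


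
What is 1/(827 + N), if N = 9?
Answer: 1/836 ≈ 0.0011962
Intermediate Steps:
1/(827 + N) = 1/(827 + 9) = 1/836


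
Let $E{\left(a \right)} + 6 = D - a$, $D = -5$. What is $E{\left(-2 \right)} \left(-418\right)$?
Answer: $3762$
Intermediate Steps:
$E{\left(a \right)} = -11 - a$ ($E{\left(a \right)} = -6 - \left(5 + a\right) = -11 - a$)
$E{\left(-2 \right)} \left(-418\right) = \left(-11 - -2\right) \left(-418\right) = \left(-11 + 2\right) \left(-418\right) = \left(-9\right) \left(-418\right) = 3762$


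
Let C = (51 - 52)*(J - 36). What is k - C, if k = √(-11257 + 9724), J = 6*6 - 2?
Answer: -2 + I*√1533 ≈ -2.0 + 39.154*I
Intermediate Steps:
J = 34 (J = 36 - 2 = 34)
k = I*√1533 (k = √(-1533) = I*√1533 ≈ 39.154*I)
C = 2 (C = (51 - 52)*(34 - 36) = -1*(-2) = 2)
k - C = I*√1533 - 1*2 = I*√1533 - 2 = -2 + I*√1533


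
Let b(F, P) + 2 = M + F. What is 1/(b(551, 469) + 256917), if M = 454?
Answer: 1/257920 ≈ 3.8772e-6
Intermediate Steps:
b(F, P) = 452 + F (b(F, P) = -2 + (454 + F) = 452 + F)
1/(b(551, 469) + 256917) = 1/((452 + 551) + 256917) = 1/(1003 + 256917) = 1/257920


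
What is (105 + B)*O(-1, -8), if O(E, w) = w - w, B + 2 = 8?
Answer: 0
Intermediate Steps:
B = 6 (B = -2 + 8 = 6)
O(E, w) = 0
(105 + B)*O(-1, -8) = (105 + 6)*0 = 111*0 = 0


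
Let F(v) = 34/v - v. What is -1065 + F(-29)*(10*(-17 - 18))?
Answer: -313335/29 ≈ -10805.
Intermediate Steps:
F(v) = -v + 34/v
-1065 + F(-29)*(10*(-17 - 18)) = -1065 + (-1*(-29) + 34/(-29))*(10*(-17 - 18)) = -1065 + (29 + 34*(-1/29))*(10*(-35)) = -1065 + (29 - 34/29)*(-350) = -1065 + (807/29)*(-350) = -1065 - 282450/29 = -313335/29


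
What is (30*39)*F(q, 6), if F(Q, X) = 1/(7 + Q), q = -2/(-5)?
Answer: 5850/37 ≈ 158.11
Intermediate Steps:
q = ⅖ (q = -2*(-⅕) = ⅖ ≈ 0.40000)
(30*39)*F(q, 6) = (30*39)/(7 + ⅖) = 1170/(37/5) = 1170*(5/37) = 5850/37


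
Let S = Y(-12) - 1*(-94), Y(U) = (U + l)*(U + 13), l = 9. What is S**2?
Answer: 8281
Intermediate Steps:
Y(U) = (9 + U)*(13 + U) (Y(U) = (U + 9)*(U + 13) = (9 + U)*(13 + U))
S = 91 (S = (117 + (-12)**2 + 22*(-12)) - 1*(-94) = (117 + 144 - 264) + 94 = -3 + 94 = 91)
S**2 = 91**2 = 8281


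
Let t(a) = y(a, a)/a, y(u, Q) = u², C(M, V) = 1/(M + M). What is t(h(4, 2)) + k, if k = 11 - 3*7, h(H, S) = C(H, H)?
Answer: -79/8 ≈ -9.8750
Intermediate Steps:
C(M, V) = 1/(2*M)
h(H, S) = 1/(2*H)
k = -10 (k = 11 - 21 = -10)
t(a) = a (t(a) = a²/a = a)
t(h(4, 2)) + k = (½)/4 - 10 = (½)*(¼) - 10 = ⅛ - 10 = -79/8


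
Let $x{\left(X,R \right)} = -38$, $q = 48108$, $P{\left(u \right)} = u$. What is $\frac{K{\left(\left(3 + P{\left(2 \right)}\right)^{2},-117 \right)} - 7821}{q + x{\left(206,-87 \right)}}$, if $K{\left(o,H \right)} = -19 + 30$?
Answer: $- \frac{71}{437} \approx -0.16247$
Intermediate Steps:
$K{\left(o,H \right)} = 11$
$\frac{K{\left(\left(3 + P{\left(2 \right)}\right)^{2},-117 \right)} - 7821}{q + x{\left(206,-87 \right)}} = \frac{11 - 7821}{48108 - 38} = - \frac{7810}{48070} = \left(-7810\right) \frac{1}{48070} = - \frac{71}{437}$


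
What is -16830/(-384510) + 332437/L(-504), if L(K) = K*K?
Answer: 89864245/66443328 ≈ 1.3525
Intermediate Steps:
L(K) = K²
-16830/(-384510) + 332437/L(-504) = -16830/(-384510) + 332437/((-504)²) = -16830*(-1/384510) + 332437/254016 = 561/12817 + 332437*(1/254016) = 561/12817 + 47491/36288 = 89864245/66443328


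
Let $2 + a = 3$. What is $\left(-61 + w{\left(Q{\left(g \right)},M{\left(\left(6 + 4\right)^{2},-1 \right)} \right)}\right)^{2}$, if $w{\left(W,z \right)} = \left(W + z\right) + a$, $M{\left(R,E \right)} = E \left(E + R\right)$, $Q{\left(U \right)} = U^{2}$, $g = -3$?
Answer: $22500$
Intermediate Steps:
$a = 1$ ($a = -2 + 3 = 1$)
$w{\left(W,z \right)} = 1 + W + z$ ($w{\left(W,z \right)} = \left(W + z\right) + 1 = 1 + W + z$)
$\left(-61 + w{\left(Q{\left(g \right)},M{\left(\left(6 + 4\right)^{2},-1 \right)} \right)}\right)^{2} = \left(-61 + \left(1 + \left(-3\right)^{2} - \left(-1 + \left(6 + 4\right)^{2}\right)\right)\right)^{2} = \left(-61 + \left(1 + 9 - \left(-1 + 10^{2}\right)\right)\right)^{2} = \left(-61 + \left(1 + 9 - \left(-1 + 100\right)\right)\right)^{2} = \left(-61 + \left(1 + 9 - 99\right)\right)^{2} = \left(-61 - 89\right)^{2} = \left(-150\right)^{2} = 22500$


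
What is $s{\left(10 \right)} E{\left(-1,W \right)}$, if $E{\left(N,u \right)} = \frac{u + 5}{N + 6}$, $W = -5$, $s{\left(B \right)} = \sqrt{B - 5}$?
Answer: $0$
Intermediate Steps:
$s{\left(B \right)} = \sqrt{-5 + B}$
$E{\left(N,u \right)} = \frac{5 + u}{6 + N}$
$s{\left(10 \right)} E{\left(-1,W \right)} = \sqrt{-5 + 10} \frac{5 - 5}{6 - 1} = \sqrt{5} \cdot \frac{1}{5} \cdot 0 = \sqrt{5} \cdot 0 = 0$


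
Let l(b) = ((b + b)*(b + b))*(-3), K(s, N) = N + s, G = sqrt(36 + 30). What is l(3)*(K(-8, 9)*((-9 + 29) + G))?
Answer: -2160 - 108*sqrt(66) ≈ -3037.4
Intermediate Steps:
G = sqrt(66) ≈ 8.1240
l(b) = -12*b**2 (l(b) = ((2*b)*(2*b))*(-3) = (4*b**2)*(-3) = -12*b**2)
l(3)*(K(-8, 9)*((-9 + 29) + G)) = (-12*3**2)*((9 - 8)*((-9 + 29) + sqrt(66))) = (-12*9)*(1*(20 + sqrt(66))) = -108*(20 + sqrt(66)) = -2160 - 108*sqrt(66)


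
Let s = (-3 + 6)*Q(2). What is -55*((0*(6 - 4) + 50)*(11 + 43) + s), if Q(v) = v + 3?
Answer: -149325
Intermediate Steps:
Q(v) = 3 + v
s = 15 (s = (-3 + 6)*(3 + 2) = 3*5 = 15)
-55*((0*(6 - 4) + 50)*(11 + 43) + s) = -55*((0*(6 - 4) + 50)*(11 + 43) + 15) = -55*((0*2 + 50)*54 + 15) = -55*((0 + 50)*54 + 15) = -55*(50*54 + 15) = -55*(2700 + 15) = -55*2715 = -149325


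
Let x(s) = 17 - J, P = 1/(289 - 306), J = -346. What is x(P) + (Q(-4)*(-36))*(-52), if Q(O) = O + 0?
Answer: -7125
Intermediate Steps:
Q(O) = O
P = -1/17 (P = 1/(-17) = -1/17 ≈ -0.058824)
x(s) = 363 (x(s) = 17 - 1*(-346) = 17 + 346 = 363)
x(P) + (Q(-4)*(-36))*(-52) = 363 - 4*(-36)*(-52) = 363 + 144*(-52) = 363 - 7488 = -7125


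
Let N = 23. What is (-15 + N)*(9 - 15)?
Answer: -48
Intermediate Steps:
(-15 + N)*(9 - 15) = (-15 + 23)*(9 - 15) = 8*(-6) = -48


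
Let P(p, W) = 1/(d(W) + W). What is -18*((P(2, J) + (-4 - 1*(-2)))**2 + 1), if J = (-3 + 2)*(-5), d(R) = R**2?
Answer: -4381/50 ≈ -87.620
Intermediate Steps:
J = 5 (J = -1*(-5) = 5)
P(p, W) = 1/(W + W**2) (P(p, W) = 1/(W**2 + W) = 1/(W + W**2))
-18*((P(2, J) + (-4 - 1*(-2)))**2 + 1) = -18*((1/(5*(1 + 5)) + (-4 - 1*(-2)))**2 + 1) = -18*(((1/5)/6 + (-4 + 2))**2 + 1) = -18*(((1/5)*(1/6) - 2)**2 + 1) = -18*((1/30 - 2)**2 + 1) = -18*((-59/30)**2 + 1) = -18*(3481/900 + 1) = -18*4381/900 = -4381/50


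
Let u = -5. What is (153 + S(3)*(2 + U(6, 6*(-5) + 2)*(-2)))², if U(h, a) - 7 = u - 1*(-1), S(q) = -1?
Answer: 24649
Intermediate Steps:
U(h, a) = 3 (U(h, a) = 7 + (-5 - 1*(-1)) = 7 + (-5 + 1) = 7 - 4 = 3)
(153 + S(3)*(2 + U(6, 6*(-5) + 2)*(-2)))² = (153 - (2 + 3*(-2)))² = (153 - (2 - 6))² = (153 - 1*(-4))² = (153 + 4)² = 157² = 24649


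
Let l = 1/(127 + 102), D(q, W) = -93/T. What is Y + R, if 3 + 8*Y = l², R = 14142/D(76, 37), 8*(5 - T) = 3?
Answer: -1143941415/1625671 ≈ -703.67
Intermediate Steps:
T = 37/8 (T = 5 - ⅛*3 = 5 - 3/8 = 37/8 ≈ 4.6250)
D(q, W) = -744/37 (D(q, W) = -93/37/8 = -93*8/37 = -744/37)
l = 1/229 ≈ 0.0043668
R = -87209/124 (R = 14142/(-744/37) = 14142*(-37/744) = -87209/124 ≈ -703.30)
Y = -78661/209764 (Y = -3/8 + (1/229)²/8 = -3/8 + (⅛)*(1/52441) = -3/8 + 1/419528 = -78661/209764 ≈ -0.37500)
Y + R = -78661/209764 - 87209/124 = -1143941415/1625671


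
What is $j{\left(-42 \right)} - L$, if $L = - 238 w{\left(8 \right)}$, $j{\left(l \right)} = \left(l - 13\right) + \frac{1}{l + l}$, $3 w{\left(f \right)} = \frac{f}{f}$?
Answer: $\frac{681}{28} \approx 24.321$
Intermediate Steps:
$w{\left(f \right)} = \frac{1}{3}$ ($w{\left(f \right)} = \frac{f \frac{1}{f}}{3} = \frac{1}{3} \cdot 1 = \frac{1}{3}$)
$j{\left(l \right)} = -13 + l + \frac{1}{2 l}$ ($j{\left(l \right)} = \left(-13 + l\right) + \frac{1}{2 l} = -13 + l + \frac{1}{2 l}$)
$L = - \frac{238}{3}$ ($L = \left(-238\right) \frac{1}{3} = - \frac{238}{3} \approx -79.333$)
$j{\left(-42 \right)} - L = \left(-13 - 42 + \frac{1}{2 \left(-42\right)}\right) - - \frac{238}{3} = \left(-13 - 42 + \frac{1}{2} \left(- \frac{1}{42}\right)\right) + \frac{238}{3} = \left(-13 - 42 - \frac{1}{84}\right) + \frac{238}{3} = - \frac{4621}{84} + \frac{238}{3} = \frac{681}{28}$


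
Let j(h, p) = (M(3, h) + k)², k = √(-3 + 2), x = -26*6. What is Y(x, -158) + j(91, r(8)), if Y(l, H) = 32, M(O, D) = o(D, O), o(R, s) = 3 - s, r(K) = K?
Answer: 31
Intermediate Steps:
x = -156
M(O, D) = 3 - O
k = I (k = √(-1) = I ≈ 1.0*I)
j(h, p) = -1 (j(h, p) = ((3 - 1*3) + I)² = ((3 - 3) + I)² = (0 + I)² = I² = -1)
Y(x, -158) + j(91, r(8)) = 32 - 1 = 31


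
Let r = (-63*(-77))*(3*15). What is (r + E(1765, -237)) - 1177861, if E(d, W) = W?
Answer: -959803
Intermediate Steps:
r = 218295 (r = 4851*45 = 218295)
(r + E(1765, -237)) - 1177861 = (218295 - 237) - 1177861 = 218058 - 1177861 = -959803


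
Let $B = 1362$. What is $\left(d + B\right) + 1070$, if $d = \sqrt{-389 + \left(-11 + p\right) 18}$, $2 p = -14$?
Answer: $2432 + i \sqrt{713} \approx 2432.0 + 26.702 i$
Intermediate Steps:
$p = -7$ ($p = \frac{1}{2} \left(-14\right) = -7$)
$d = i \sqrt{713}$ ($d = \sqrt{-389 + \left(-11 - 7\right) 18} = \sqrt{-389 - 324} = \sqrt{-713} = i \sqrt{713} \approx 26.702 i$)
$\left(d + B\right) + 1070 = \left(i \sqrt{713} + 1362\right) + 1070 = \left(1362 + i \sqrt{713}\right) + 1070 = 2432 + i \sqrt{713}$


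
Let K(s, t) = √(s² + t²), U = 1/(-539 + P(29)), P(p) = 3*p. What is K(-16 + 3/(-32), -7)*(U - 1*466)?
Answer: -210633*√315401/14464 ≈ -8178.4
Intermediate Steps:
U = -1/452 (U = 1/(-539 + 3*29) = 1/(-539 + 87) = 1/(-452) = -1/452 ≈ -0.0022124)
K(-16 + 3/(-32), -7)*(U - 1*466) = √((-16 + 3/(-32))² + (-7)²)*(-1/452 - 1*466) = √((-16 + 3*(-1/32))² + 49)*(-1/452 - 466) = √((-16 - 3/32)² + 49)*(-210633/452) = √((-515/32)² + 49)*(-210633/452) = √(265225/1024 + 49)*(-210633/452) = √(315401/1024)*(-210633/452) = (√315401/32)*(-210633/452) = -210633*√315401/14464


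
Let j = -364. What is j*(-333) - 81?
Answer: 121131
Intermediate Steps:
j*(-333) - 81 = -364*(-333) - 81 = 121212 - 81 = 121131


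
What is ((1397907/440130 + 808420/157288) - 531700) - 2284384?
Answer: -4061436310608628/1442232655 ≈ -2.8161e+6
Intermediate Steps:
((1397907/440130 + 808420/157288) - 531700) - 2284384 = ((1397907*(1/440130) + 808420*(1/157288)) - 531700) - 2284384 = ((465969/146710 + 202105/39322) - 531700) - 2284384 = (11993414392/1442232655 - 531700) - 2284384 = -766823109249108/1442232655 - 2284384 = -4061436310608628/1442232655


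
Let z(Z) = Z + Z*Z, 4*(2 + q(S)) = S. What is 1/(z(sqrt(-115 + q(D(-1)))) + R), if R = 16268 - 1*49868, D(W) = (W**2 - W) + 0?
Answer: -2*I/(sqrt(466) + 67433*I) ≈ -2.9659e-5 - 9.4946e-9*I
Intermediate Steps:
D(W) = W**2 - W
q(S) = -2 + S/4
z(Z) = Z + Z**2
R = -33600 (R = 16268 - 49868 = -33600)
1/(z(sqrt(-115 + q(D(-1)))) + R) = 1/(sqrt(-115 + (-2 + (-(-1 - 1))/4))*(1 + sqrt(-115 + (-2 + (-(-1 - 1))/4))) - 33600) = 1/(sqrt(-115 + (-2 + (-1*(-2))/4))*(1 + sqrt(-115 + (-2 + (-1*(-2))/4))) - 33600) = 1/(sqrt(-115 + (-2 + (1/4)*2))*(1 + sqrt(-115 + (-2 + (1/4)*2))) - 33600) = 1/(sqrt(-115 + (-2 + 1/2))*(1 + sqrt(-115 + (-2 + 1/2))) - 33600) = 1/(sqrt(-115 - 3/2)*(1 + sqrt(-115 - 3/2)) - 33600) = 1/(sqrt(-233/2)*(1 + sqrt(-233/2)) - 33600) = 1/((I*sqrt(466)/2)*(1 + I*sqrt(466)/2) - 33600) = 1/(I*sqrt(466)*(1 + I*sqrt(466)/2)/2 - 33600) = 1/(-33600 + I*sqrt(466)*(1 + I*sqrt(466)/2)/2)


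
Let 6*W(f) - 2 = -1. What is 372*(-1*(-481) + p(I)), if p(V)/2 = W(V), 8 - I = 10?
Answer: 179056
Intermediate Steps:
I = -2 (I = 8 - 1*10 = 8 - 10 = -2)
W(f) = 1/6 (W(f) = 1/3 + (1/6)*(-1) = 1/3 - 1/6 = 1/6)
p(V) = 1/3 (p(V) = 2*(1/6) = 1/3)
372*(-1*(-481) + p(I)) = 372*(-1*(-481) + 1/3) = 372*(481 + 1/3) = 372*(1444/3) = 179056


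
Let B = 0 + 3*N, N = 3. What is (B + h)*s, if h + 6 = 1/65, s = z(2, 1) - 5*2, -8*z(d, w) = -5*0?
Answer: -392/13 ≈ -30.154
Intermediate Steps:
z(d, w) = 0 (z(d, w) = -(-5)*0/8 = -1/8*0 = 0)
s = -10 (s = 0 - 5*2 = 0 - 10 = -10)
B = 9 (B = 0 + 3*3 = 0 + 9 = 9)
h = -389/65 (h = -6 + 1/65 = -389/65 ≈ -5.9846)
(B + h)*s = (9 - 389/65)*(-10) = (196/65)*(-10) = -392/13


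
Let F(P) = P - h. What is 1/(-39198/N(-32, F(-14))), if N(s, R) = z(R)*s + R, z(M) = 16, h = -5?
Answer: 521/39198 ≈ 0.013291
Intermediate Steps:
F(P) = 5 + P (F(P) = P - 1*(-5) = P + 5 = 5 + P)
N(s, R) = R + 16*s (N(s, R) = 16*s + R = R + 16*s)
1/(-39198/N(-32, F(-14))) = 1/(-39198/((5 - 14) + 16*(-32))) = 1/(-39198/(-9 - 512)) = 1/(-39198/(-521)) = 1/(-39198*(-1/521)) = 1/(39198/521) = 521/39198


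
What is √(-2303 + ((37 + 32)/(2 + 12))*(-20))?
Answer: I*√117677/7 ≈ 49.006*I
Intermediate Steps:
√(-2303 + ((37 + 32)/(2 + 12))*(-20)) = √(-2303 + (69/14)*(-20)) = √(-2303 - 690/7) = √(-16811/7) = I*√117677/7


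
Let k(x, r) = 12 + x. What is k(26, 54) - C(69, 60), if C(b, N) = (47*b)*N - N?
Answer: -194482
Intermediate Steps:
C(b, N) = -N + 47*N*b (C(b, N) = 47*N*b - N = -N + 47*N*b)
k(26, 54) - C(69, 60) = (12 + 26) - 60*(-1 + 47*69) = 38 - 60*(-1 + 3243) = 38 - 60*3242 = 38 - 1*194520 = 38 - 194520 = -194482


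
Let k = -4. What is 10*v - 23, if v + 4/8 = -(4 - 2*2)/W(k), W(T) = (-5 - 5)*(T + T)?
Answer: -28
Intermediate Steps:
W(T) = -20*T
v = -1/2 (v = -1/2 - (4 - 2*2)/((-20*(-4))) = -1/2 - (4 - 4)/80 = -1/2 - 0/80 = -1/2 - 1*0 = -1/2 + 0 = -1/2 ≈ -0.50000)
10*v - 23 = 10*(-1/2) - 23 = -5 - 23 = -28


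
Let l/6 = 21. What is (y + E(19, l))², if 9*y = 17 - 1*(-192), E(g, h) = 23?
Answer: 173056/81 ≈ 2136.5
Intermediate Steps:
l = 126 (l = 6*21 = 126)
y = 209/9 (y = (17 - 1*(-192))/9 = (17 + 192)/9 = (⅑)*209 = 209/9 ≈ 23.222)
(y + E(19, l))² = (209/9 + 23)² = (416/9)² = 173056/81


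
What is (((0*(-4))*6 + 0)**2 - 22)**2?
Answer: 484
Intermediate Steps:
(((0*(-4))*6 + 0)**2 - 22)**2 = ((0*6 + 0)**2 - 22)**2 = ((0 + 0)**2 - 22)**2 = (0**2 - 22)**2 = (0 - 22)**2 = (-22)**2 = 484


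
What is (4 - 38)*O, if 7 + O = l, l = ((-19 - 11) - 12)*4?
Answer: 5950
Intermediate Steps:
l = -168 (l = (-30 - 12)*4 = -42*4 = -168)
O = -175 (O = -7 - 168 = -175)
(4 - 38)*O = (4 - 38)*(-175) = -34*(-175) = 5950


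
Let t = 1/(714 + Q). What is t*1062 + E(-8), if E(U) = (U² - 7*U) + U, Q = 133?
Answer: 95926/847 ≈ 113.25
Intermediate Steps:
t = 1/847 (t = 1/(714 + 133) = 1/847 ≈ 0.0011806)
E(U) = U² - 6*U
t*1062 + E(-8) = (1/847)*1062 - 8*(-6 - 8) = 1062/847 - 8*(-14) = 1062/847 + 112 = 95926/847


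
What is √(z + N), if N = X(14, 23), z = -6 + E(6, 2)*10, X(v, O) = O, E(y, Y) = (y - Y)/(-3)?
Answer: √33/3 ≈ 1.9149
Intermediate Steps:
E(y, Y) = -y/3 + Y/3 (E(y, Y) = (y - Y)*(-⅓) = -y/3 + Y/3)
z = -58/3 (z = -6 + (-⅓*6 + (⅓)*2)*10 = -6 + (-2 + ⅔)*10 = -6 - 4/3*10 = -6 - 40/3 = -58/3 ≈ -19.333)
N = 23
√(z + N) = √(-58/3 + 23) = √(11/3) = √33/3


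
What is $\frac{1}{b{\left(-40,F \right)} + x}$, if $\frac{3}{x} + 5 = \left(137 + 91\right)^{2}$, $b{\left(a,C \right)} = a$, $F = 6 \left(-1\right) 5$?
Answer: $- \frac{51979}{2079157} \approx -0.025$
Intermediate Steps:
$F = -30$ ($F = \left(-6\right) 5 = -30$)
$x = \frac{3}{51979}$ ($x = \frac{3}{-5 + \left(137 + 91\right)^{2}} = \frac{3}{-5 + 228^{2}} = \frac{3}{-5 + 51984} = \frac{3}{51979} \approx 5.7716 \cdot 10^{-5}$)
$\frac{1}{b{\left(-40,F \right)} + x} = \frac{1}{-40 + \frac{3}{51979}} = \frac{1}{- \frac{2079157}{51979}} = - \frac{51979}{2079157}$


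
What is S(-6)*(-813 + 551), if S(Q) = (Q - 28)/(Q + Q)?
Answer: -2227/3 ≈ -742.33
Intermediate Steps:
S(Q) = (-28 + Q)/(2*Q) (S(Q) = (-28 + Q)/((2*Q)) = (-28 + Q)*(1/(2*Q)) = (-28 + Q)/(2*Q))
S(-6)*(-813 + 551) = ((1/2)*(-28 - 6)/(-6))*(-813 + 551) = ((1/2)*(-1/6)*(-34))*(-262) = (17/6)*(-262) = -2227/3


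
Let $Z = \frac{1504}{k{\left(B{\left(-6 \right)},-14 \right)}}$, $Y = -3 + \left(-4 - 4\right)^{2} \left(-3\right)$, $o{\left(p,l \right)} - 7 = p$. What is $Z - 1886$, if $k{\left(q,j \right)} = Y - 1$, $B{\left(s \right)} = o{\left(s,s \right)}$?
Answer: $- \frac{92790}{49} \approx -1893.7$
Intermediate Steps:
$o{\left(p,l \right)} = 7 + p$
$Y = -195$ ($Y = -3 + \left(-8\right)^{2} \left(-3\right) = -3 + 64 \left(-3\right) = -3 - 192 = -195$)
$B{\left(s \right)} = 7 + s$
$k{\left(q,j \right)} = -196$ ($k{\left(q,j \right)} = -195 - 1 = -196$)
$Z = - \frac{376}{49}$ ($Z = \frac{1504}{-196} = 1504 \left(- \frac{1}{196}\right) = - \frac{376}{49} \approx -7.6735$)
$Z - 1886 = - \frac{376}{49} - 1886 = - \frac{92790}{49}$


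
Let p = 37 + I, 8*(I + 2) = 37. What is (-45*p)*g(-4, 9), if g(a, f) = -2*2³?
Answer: 28530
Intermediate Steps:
I = 21/8 (I = -2 + (⅛)*37 = -2 + 37/8 = 21/8 ≈ 2.6250)
p = 317/8 (p = 37 + 21/8 = 317/8 ≈ 39.625)
g(a, f) = -16 (g(a, f) = -2*8 = -16)
(-45*p)*g(-4, 9) = -45*317/8*(-16) = -14265/8*(-16) = 28530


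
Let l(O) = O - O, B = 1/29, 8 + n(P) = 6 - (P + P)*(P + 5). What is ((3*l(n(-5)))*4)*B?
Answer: 0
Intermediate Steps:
n(P) = -2 - 2*P*(5 + P) (n(P) = -8 + (6 - (P + P)*(P + 5)) = -8 + (6 - 2*P*(5 + P)) = -2 - 2*P*(5 + P))
B = 1/29 ≈ 0.034483
l(O) = 0
((3*l(n(-5)))*4)*B = ((3*0)*4)*(1/29) = (0*4)*(1/29) = 0*(1/29) = 0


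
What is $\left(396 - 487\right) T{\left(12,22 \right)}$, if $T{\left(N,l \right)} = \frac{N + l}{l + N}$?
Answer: $-91$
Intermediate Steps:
$T{\left(N,l \right)} = 1$ ($T{\left(N,l \right)} = \frac{N + l}{N + l} = 1$)
$\left(396 - 487\right) T{\left(12,22 \right)} = \left(396 - 487\right) 1 = \left(-91\right) 1 = -91$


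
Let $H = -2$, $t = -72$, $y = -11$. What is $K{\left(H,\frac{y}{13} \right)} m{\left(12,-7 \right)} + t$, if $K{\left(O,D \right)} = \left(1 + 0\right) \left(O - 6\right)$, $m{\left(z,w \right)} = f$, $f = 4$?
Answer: $-104$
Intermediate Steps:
$m{\left(z,w \right)} = 4$
$K{\left(O,D \right)} = -6 + O$ ($K{\left(O,D \right)} = 1 \left(-6 + O\right) = -6 + O$)
$K{\left(H,\frac{y}{13} \right)} m{\left(12,-7 \right)} + t = \left(-6 - 2\right) 4 - 72 = \left(-8\right) 4 - 72 = -32 - 72 = -104$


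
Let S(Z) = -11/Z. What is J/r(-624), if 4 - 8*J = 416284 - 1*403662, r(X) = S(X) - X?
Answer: -984204/389387 ≈ -2.5276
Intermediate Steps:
r(X) = -X - 11/X (r(X) = -11/X - X = -X - 11/X)
J = -6309/4 (J = ½ - (416284 - 1*403662)/8 = ½ - (416284 - 403662)/8 = ½ - ⅛*12622 = ½ - 6311/4 = -6309/4 ≈ -1577.3)
J/r(-624) = -6309/(4*(-1*(-624) - 11/(-624))) = -6309/(4*(624 - 11*(-1/624))) = -6309/(4*(624 + 11/624)) = -6309/(4*389387/624) = -6309/4*624/389387 = -984204/389387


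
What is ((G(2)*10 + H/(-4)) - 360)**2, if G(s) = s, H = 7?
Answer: 1868689/16 ≈ 1.1679e+5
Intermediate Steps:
((G(2)*10 + H/(-4)) - 360)**2 = ((2*10 + 7/(-4)) - 360)**2 = ((20 + 7*(-1/4)) - 360)**2 = ((20 - 7/4) - 360)**2 = (73/4 - 360)**2 = (-1367/4)**2 = 1868689/16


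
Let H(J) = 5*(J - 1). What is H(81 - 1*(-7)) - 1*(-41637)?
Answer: 42072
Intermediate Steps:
H(J) = -5 + 5*J (H(J) = 5*(-1 + J) = -5 + 5*J)
H(81 - 1*(-7)) - 1*(-41637) = (-5 + 5*(81 - 1*(-7))) - 1*(-41637) = (-5 + 5*(81 + 7)) + 41637 = (-5 + 5*88) + 41637 = (-5 + 440) + 41637 = 435 + 41637 = 42072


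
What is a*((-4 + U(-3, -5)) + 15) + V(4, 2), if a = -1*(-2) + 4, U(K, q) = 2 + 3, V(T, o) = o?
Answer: 98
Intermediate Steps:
U(K, q) = 5
a = 6 (a = 2 + 4 = 6)
a*((-4 + U(-3, -5)) + 15) + V(4, 2) = 6*((-4 + 5) + 15) + 2 = 6*(1 + 15) + 2 = 6*16 + 2 = 96 + 2 = 98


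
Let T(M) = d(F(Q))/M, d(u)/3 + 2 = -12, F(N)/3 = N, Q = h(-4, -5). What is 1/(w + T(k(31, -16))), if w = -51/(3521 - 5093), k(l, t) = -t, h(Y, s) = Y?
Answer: -1048/2717 ≈ -0.38572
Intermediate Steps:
Q = -4
F(N) = 3*N
d(u) = -42 (d(u) = -6 + 3*(-12) = -6 - 36 = -42)
T(M) = -42/M
w = 17/524 (w = -51/(-1572) = -1/1572*(-51) = 17/524 ≈ 0.032443)
1/(w + T(k(31, -16))) = 1/(17/524 - 42/((-1*(-16)))) = 1/(17/524 - 42/16) = 1/(17/524 - 42*1/16) = 1/(17/524 - 21/8) = 1/(-2717/1048) = -1048/2717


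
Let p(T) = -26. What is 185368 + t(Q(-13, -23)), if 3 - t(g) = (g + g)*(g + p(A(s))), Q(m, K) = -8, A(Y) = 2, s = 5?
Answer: 184827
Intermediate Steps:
t(g) = 3 - 2*g*(-26 + g) (t(g) = 3 - (g + g)*(g - 26) = 3 - 2*g*(-26 + g))
185368 + t(Q(-13, -23)) = 185368 + (3 - 2*(-8)² + 52*(-8)) = 185368 + (3 - 2*64 - 416) = 185368 + (3 - 128 - 416) = 185368 - 541 = 184827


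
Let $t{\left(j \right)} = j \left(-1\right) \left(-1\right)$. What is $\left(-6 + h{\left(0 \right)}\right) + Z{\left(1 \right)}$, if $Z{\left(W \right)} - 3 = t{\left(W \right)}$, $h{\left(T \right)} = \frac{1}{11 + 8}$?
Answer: $- \frac{37}{19} \approx -1.9474$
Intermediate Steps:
$h{\left(T \right)} = \frac{1}{19}$
$t{\left(j \right)} = j$ ($t{\left(j \right)} = - j \left(-1\right) = j$)
$Z{\left(W \right)} = 3 + W$
$\left(-6 + h{\left(0 \right)}\right) + Z{\left(1 \right)} = \left(-6 + \frac{1}{19}\right) + \left(3 + 1\right) = - \frac{113}{19} + 4 = - \frac{37}{19}$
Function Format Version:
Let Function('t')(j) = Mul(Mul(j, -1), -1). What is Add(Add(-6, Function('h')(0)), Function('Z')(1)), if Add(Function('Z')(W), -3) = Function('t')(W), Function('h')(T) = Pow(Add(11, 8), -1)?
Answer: Rational(-37, 19) ≈ -1.9474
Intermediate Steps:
Function('h')(T) = Rational(1, 19) (Function('h')(T) = Pow(19, -1) = Rational(1, 19))
Function('t')(j) = j (Function('t')(j) = Mul(Mul(-1, j), -1) = j)
Function('Z')(W) = Add(3, W)
Add(Add(-6, Function('h')(0)), Function('Z')(1)) = Add(Add(-6, Rational(1, 19)), Add(3, 1)) = Add(Rational(-113, 19), 4) = Rational(-37, 19)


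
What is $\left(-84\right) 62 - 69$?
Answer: $-5277$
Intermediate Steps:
$\left(-84\right) 62 - 69 = -5208 - 69 = -5277$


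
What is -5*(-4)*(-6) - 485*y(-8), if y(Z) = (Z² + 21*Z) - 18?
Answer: 59050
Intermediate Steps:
y(Z) = -18 + Z² + 21*Z
-5*(-4)*(-6) - 485*y(-8) = -5*(-4)*(-6) - 485*(-18 + (-8)² + 21*(-8)) = 20*(-6) - 485*(-18 + 64 - 168) = -120 - 485*(-122) = -120 + 59170 = 59050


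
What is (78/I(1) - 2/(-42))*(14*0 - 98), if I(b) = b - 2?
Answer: 22918/3 ≈ 7639.3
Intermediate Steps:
I(b) = -2 + b
(78/I(1) - 2/(-42))*(14*0 - 98) = (78/(-2 + 1) - 2/(-42))*(14*0 - 98) = (78/(-1) - 2*(-1/42))*(0 - 98) = (78*(-1) + 1/21)*(-98) = (-78 + 1/21)*(-98) = -1637/21*(-98) = 22918/3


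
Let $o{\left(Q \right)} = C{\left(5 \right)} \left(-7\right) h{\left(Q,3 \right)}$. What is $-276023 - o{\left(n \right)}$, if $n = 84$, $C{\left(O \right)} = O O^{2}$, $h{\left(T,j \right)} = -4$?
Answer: $-279523$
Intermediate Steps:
$C{\left(O \right)} = O^{3}$
$o{\left(Q \right)} = 3500$ ($o{\left(Q \right)} = 5^{3} \left(-7\right) \left(-4\right) = 125 \left(-7\right) \left(-4\right) = \left(-875\right) \left(-4\right) = 3500$)
$-276023 - o{\left(n \right)} = -276023 - 3500 = -279523$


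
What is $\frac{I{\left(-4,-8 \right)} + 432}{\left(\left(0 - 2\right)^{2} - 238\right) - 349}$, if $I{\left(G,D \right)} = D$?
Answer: $- \frac{8}{11} \approx -0.72727$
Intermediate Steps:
$\frac{I{\left(-4,-8 \right)} + 432}{\left(\left(0 - 2\right)^{2} - 238\right) - 349} = \frac{-8 + 432}{\left(\left(0 - 2\right)^{2} - 238\right) - 349} = \frac{424}{\left(\left(-2\right)^{2} - 238\right) - 349} = \frac{424}{\left(4 - 238\right) - 349} = \frac{424}{-234 - 349} = \frac{424}{-583} = 424 \left(- \frac{1}{583}\right) = - \frac{8}{11}$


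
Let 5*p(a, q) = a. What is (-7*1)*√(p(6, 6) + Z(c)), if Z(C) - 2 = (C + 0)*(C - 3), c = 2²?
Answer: -42*√5/5 ≈ -18.783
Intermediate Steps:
p(a, q) = a/5
c = 4
Z(C) = 2 + C*(-3 + C) (Z(C) = 2 + (C + 0)*(C - 3) = 2 + C*(-3 + C))
(-7*1)*√(p(6, 6) + Z(c)) = (-7*1)*√((⅕)*6 + (2 + 4² - 3*4)) = -7*√(6/5 + (2 + 16 - 12)) = -7*√(6/5 + 6) = -42*√5/5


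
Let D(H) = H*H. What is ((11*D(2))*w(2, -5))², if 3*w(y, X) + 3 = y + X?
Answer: 7744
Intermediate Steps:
D(H) = H²
w(y, X) = -1 + X/3 + y/3 (w(y, X) = -1 + (y + X)/3 = -1 + (X + y)/3 = -1 + (X/3 + y/3) = -1 + X/3 + y/3)
((11*D(2))*w(2, -5))² = ((11*2²)*(-1 + (⅓)*(-5) + (⅓)*2))² = ((11*4)*(-1 - 5/3 + ⅔))² = (44*(-2))² = (-88)² = 7744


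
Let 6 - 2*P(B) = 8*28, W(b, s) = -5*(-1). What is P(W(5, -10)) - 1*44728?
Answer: -44837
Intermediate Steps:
W(b, s) = 5
P(B) = -109 (P(B) = 3 - 4*28 = 3 - ½*224 = 3 - 112 = -109)
P(W(5, -10)) - 1*44728 = -109 - 1*44728 = -109 - 44728 = -44837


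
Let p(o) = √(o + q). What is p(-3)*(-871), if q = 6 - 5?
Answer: -871*I*√2 ≈ -1231.8*I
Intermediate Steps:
q = 1
p(o) = √(1 + o) (p(o) = √(o + 1) = √(1 + o))
p(-3)*(-871) = √(1 - 3)*(-871) = √(-2)*(-871) = (I*√2)*(-871) = -871*I*√2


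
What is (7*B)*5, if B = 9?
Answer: 315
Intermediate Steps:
(7*B)*5 = (7*9)*5 = 63*5 = 315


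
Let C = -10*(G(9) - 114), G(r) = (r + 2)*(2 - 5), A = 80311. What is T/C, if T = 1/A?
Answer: 1/118057170 ≈ 8.4705e-9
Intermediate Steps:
G(r) = -6 - 3*r (G(r) = (2 + r)*(-3) = -6 - 3*r)
C = 1470 (C = -10*((-6 - 3*9) - 114) = -10*((-6 - 27) - 114) = -10*(-33 - 114) = -10*(-147) = 1470)
T = 1/80311 ≈ 1.2452e-5
T/C = (1/80311)/1470 = (1/80311)*(1/1470) = 1/118057170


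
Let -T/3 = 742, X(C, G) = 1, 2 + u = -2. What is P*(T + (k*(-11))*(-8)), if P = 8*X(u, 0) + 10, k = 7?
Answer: -28980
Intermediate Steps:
u = -4 (u = -2 - 2 = -4)
P = 18 (P = 8*1 + 10 = 8 + 10 = 18)
T = -2226 (T = -3*742 = -2226)
P*(T + (k*(-11))*(-8)) = 18*(-2226 + (7*(-11))*(-8)) = 18*(-2226 - 77*(-8)) = 18*(-2226 + 616) = 18*(-1610) = -28980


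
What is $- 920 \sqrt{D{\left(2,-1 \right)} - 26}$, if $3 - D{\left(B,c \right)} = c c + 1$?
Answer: $- 4600 i \approx - 4600.0 i$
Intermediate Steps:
$D{\left(B,c \right)} = 2 - c^{2}$ ($D{\left(B,c \right)} = 3 - \left(c c + 1\right) = 3 - \left(c^{2} + 1\right) = 3 - \left(1 + c^{2}\right) = 2 - c^{2}$)
$- 920 \sqrt{D{\left(2,-1 \right)} - 26} = - 920 \sqrt{\left(2 - \left(-1\right)^{2}\right) - 26} = - 920 \sqrt{\left(2 - 1\right) - 26} = - 920 \sqrt{1 - 26} = - 920 \sqrt{-25} = - 920 \cdot 5 i = - 4600 i$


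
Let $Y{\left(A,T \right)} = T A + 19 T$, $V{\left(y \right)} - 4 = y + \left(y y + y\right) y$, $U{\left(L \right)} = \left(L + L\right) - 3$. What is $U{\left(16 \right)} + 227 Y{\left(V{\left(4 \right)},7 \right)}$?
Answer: $170052$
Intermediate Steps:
$U{\left(L \right)} = -3 + 2 L$ ($U{\left(L \right)} = 2 L - 3 = -3 + 2 L$)
$V{\left(y \right)} = 4 + y + y \left(y + y^{2}\right)$ ($V{\left(y \right)} = 4 + \left(y + \left(y y + y\right) y\right) = 4 + \left(y + \left(y^{2} + y\right) y\right) = 4 + \left(y + \left(y + y^{2}\right) y\right) = 4 + \left(y + y \left(y + y^{2}\right)\right) = 4 + y + y \left(y + y^{2}\right)$)
$Y{\left(A,T \right)} = 19 T + A T$ ($Y{\left(A,T \right)} = A T + 19 T = 19 T + A T$)
$U{\left(16 \right)} + 227 Y{\left(V{\left(4 \right)},7 \right)} = \left(-3 + 2 \cdot 16\right) + 227 \cdot 7 \left(19 + \left(4 + 4 + 4^{2} + 4^{3}\right)\right) = \left(-3 + 32\right) + 227 \cdot 7 \left(19 + \left(4 + 4 + 16 + 64\right)\right) = 29 + 227 \cdot 7 \left(19 + 88\right) = 29 + 227 \cdot 7 \cdot 107 = 29 + 227 \cdot 749 = 29 + 170023 = 170052$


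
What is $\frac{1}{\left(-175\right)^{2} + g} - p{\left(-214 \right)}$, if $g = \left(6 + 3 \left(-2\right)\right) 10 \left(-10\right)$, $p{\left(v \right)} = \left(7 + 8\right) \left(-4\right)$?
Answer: $\frac{1837501}{30625} \approx 60.0$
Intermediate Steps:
$p{\left(v \right)} = -60$ ($p{\left(v \right)} = 15 \left(-4\right) = -60$)
$g = 0$ ($g = \left(6 - 6\right) 10 \left(-10\right) = 0 \cdot 10 \left(-10\right) = 0 \left(-10\right) = 0$)
$\frac{1}{\left(-175\right)^{2} + g} - p{\left(-214 \right)} = \frac{1}{\left(-175\right)^{2} + 0} - -60 = \frac{1}{30625 + 0} + 60 = \frac{1}{30625} + 60 = \frac{1837501}{30625}$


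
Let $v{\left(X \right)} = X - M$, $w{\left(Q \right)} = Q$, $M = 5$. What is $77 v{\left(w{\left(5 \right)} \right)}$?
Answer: $0$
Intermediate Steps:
$v{\left(X \right)} = -5 + X$ ($v{\left(X \right)} = X - 5 = -5 + X$)
$77 v{\left(w{\left(5 \right)} \right)} = 77 \left(-5 + 5\right) = 77 \cdot 0 = 0$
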